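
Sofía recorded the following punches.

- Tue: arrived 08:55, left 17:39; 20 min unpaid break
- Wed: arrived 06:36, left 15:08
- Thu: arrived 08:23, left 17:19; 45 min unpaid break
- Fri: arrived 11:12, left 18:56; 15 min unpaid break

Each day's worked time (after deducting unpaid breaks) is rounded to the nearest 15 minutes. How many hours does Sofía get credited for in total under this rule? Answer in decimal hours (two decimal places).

Tue: 08:55–17:39 = 8 h 44 min − 20 min = 8 h 24 min → rounds to 8 h 30 min
Wed: 06:36–15:08 = 8 h 32 min → rounds to 8 h 30 min
Thu: 08:23–17:19 = 8 h 56 min − 45 min = 8 h 11 min → rounds to 8 h 15 min
Fri: 11:12–18:56 = 7 h 44 min − 15 min = 7 h 29 min → rounds to 7 h 30 min
Total credited: 32 h 45 min.

32.75 hours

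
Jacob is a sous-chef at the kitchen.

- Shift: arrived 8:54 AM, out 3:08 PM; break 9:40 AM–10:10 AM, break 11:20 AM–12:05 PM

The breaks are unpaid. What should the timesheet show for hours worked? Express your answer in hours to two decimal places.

Shift: 8:54 AM–3:08 PM = 6 h 14 min; less 75 min break → 4 h 59 min

4.98 hours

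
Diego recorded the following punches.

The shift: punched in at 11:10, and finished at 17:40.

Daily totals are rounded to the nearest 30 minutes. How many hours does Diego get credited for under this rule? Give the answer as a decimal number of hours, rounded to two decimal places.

The shift: 11:10–17:40 = 6 h 30 min → rounds to 6 h 30 min

6.50 hours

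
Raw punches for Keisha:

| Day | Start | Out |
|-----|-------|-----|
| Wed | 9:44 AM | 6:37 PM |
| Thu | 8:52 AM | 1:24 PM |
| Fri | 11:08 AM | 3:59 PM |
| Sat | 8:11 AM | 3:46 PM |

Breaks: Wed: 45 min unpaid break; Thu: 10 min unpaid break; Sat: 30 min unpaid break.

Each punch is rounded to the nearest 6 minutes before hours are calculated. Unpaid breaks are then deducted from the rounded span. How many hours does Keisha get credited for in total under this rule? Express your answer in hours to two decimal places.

24.48 hours

Wed: in 9:44 AM→9:42 AM, out 6:37 PM→6:36 PM; 8 h 54 min − 45 min = 8 h 9 min
Thu: in 8:52 AM→8:54 AM, out 1:24 PM→1:24 PM; 4 h 30 min − 10 min = 4 h 20 min
Fri: in 11:08 AM→11:06 AM, out 3:59 PM→4:00 PM; 4 h 54 min
Sat: in 8:11 AM→8:12 AM, out 3:46 PM→3:48 PM; 7 h 36 min − 30 min = 7 h 6 min
Total credited: 24 h 29 min.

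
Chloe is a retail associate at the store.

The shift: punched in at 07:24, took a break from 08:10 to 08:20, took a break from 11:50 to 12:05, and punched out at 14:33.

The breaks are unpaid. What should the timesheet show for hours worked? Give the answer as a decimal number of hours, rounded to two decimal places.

6.73 hours

The shift: 07:24–14:33 = 7 h 9 min; less 25 min break → 6 h 44 min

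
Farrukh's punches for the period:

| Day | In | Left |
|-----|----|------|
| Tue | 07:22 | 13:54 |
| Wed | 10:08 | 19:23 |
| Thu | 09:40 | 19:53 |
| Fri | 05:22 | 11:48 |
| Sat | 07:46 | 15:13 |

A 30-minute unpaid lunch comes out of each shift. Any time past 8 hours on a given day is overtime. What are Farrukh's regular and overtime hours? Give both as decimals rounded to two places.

Regular 34.92 hours, overtime 2.47 hours

Tue: 07:22–13:54 = 6 h 32 min; less 30 min break → 6 h 2 min
Wed: 10:08–19:23 = 9 h 15 min; less 30 min break → 8 h 45 min
Thu: 09:40–19:53 = 10 h 13 min; less 30 min break → 9 h 43 min
Fri: 05:22–11:48 = 6 h 26 min; less 30 min break → 5 h 56 min
Sat: 07:46–15:13 = 7 h 27 min; less 30 min break → 6 h 57 min
Tue reg 6 h 2 min / OT 0 h 0 min; Wed reg 8 h 0 min / OT 0 h 45 min; Thu reg 8 h 0 min / OT 1 h 43 min; Fri reg 5 h 56 min / OT 0 h 0 min; Sat reg 6 h 57 min / OT 0 h 0 min.
Totals: regular 34 h 55 min, overtime 2 h 28 min.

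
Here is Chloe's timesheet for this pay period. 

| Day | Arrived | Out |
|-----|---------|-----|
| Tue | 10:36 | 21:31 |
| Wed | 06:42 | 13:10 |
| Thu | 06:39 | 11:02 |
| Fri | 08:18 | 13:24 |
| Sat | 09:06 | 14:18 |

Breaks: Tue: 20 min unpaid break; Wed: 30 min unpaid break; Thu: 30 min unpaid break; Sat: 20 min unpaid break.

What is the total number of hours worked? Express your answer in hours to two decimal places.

Tue: 10:36–21:31 = 10 h 55 min; less 20 min break → 10 h 35 min
Wed: 06:42–13:10 = 6 h 28 min; less 30 min break → 5 h 58 min
Thu: 06:39–11:02 = 4 h 23 min; less 30 min break → 3 h 53 min
Fri: 08:18–13:24 = 5 h 6 min
Sat: 09:06–14:18 = 5 h 12 min; less 20 min break → 4 h 52 min
Total: 10 h 35 min + 5 h 58 min + 3 h 53 min + 5 h 6 min + 4 h 52 min = 30 h 24 min.

30.40 hours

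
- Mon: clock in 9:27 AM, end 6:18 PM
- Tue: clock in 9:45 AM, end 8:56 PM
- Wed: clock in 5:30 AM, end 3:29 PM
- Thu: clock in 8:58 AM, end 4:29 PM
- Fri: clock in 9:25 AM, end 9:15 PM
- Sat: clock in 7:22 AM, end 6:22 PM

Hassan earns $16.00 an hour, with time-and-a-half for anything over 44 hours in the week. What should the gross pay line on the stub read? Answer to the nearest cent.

$1096.80

Mon: 9:27 AM–6:18 PM = 8 h 51 min
Tue: 9:45 AM–8:56 PM = 11 h 11 min
Wed: 5:30 AM–3:29 PM = 9 h 59 min
Thu: 8:58 AM–4:29 PM = 7 h 31 min
Fri: 9:25 AM–9:15 PM = 11 h 50 min
Sat: 7:22 AM–6:22 PM = 11 h 0 min
Total worked: 60 h 22 min = 3622 min.
Regular 44 h 0 min = 2640 min at $16.00/h; overtime 16 h 22 min = 982 min at $24.00/h.
Pay = (2640 × $16.00 + 982 × $24.00) ÷ 60 = $1096.80.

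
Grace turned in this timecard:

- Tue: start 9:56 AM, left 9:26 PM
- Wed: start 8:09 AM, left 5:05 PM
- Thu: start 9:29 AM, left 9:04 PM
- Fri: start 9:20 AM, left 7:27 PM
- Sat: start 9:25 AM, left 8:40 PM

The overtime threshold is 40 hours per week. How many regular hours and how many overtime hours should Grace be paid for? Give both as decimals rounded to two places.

Tue: 9:56 AM–9:26 PM = 11 h 30 min
Wed: 8:09 AM–5:05 PM = 8 h 56 min
Thu: 9:29 AM–9:04 PM = 11 h 35 min
Fri: 9:20 AM–7:27 PM = 10 h 7 min
Sat: 9:25 AM–8:40 PM = 11 h 15 min
Total worked: 53 h 23 min = 53.38 h.
Threshold 40 h → overtime 13 h 23 min, regular 40 h 0 min.

Regular 40.00 hours, overtime 13.38 hours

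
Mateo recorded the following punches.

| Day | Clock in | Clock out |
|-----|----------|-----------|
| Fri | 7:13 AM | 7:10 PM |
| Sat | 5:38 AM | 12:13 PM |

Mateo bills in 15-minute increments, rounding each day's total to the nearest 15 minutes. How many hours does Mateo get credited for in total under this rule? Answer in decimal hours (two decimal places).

Fri: 7:13 AM–7:10 PM = 11 h 57 min → rounds to 12 h 0 min
Sat: 5:38 AM–12:13 PM = 6 h 35 min → rounds to 6 h 30 min
Total credited: 18 h 30 min.

18.50 hours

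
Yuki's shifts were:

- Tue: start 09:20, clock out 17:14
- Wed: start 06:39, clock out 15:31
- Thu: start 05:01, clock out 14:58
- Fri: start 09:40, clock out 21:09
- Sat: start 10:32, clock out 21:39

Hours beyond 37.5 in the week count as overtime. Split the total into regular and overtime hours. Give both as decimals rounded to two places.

Regular 37.50 hours, overtime 11.82 hours

Tue: 09:20–17:14 = 7 h 54 min
Wed: 06:39–15:31 = 8 h 52 min
Thu: 05:01–14:58 = 9 h 57 min
Fri: 09:40–21:09 = 11 h 29 min
Sat: 10:32–21:39 = 11 h 7 min
Total worked: 49 h 19 min = 49.32 h.
Threshold 37.5 h → overtime 11 h 49 min, regular 37 h 30 min.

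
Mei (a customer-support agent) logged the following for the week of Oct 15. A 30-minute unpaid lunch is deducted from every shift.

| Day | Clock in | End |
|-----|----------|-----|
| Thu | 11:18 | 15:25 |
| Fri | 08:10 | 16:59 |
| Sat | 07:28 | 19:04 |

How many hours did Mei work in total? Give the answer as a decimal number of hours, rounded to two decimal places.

Thu: 11:18–15:25 = 4 h 7 min; less 30 min break → 3 h 37 min
Fri: 08:10–16:59 = 8 h 49 min; less 30 min break → 8 h 19 min
Sat: 07:28–19:04 = 11 h 36 min; less 30 min break → 11 h 6 min
Total: 3 h 37 min + 8 h 19 min + 11 h 6 min = 23 h 2 min.

23.03 hours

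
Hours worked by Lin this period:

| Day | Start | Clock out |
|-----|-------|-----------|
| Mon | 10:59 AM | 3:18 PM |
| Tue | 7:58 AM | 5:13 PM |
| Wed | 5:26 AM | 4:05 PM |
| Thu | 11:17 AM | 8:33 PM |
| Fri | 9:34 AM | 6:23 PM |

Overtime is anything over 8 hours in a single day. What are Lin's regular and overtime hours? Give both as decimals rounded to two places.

Regular 36.32 hours, overtime 5.98 hours

Mon: 10:59 AM–3:18 PM = 4 h 19 min
Tue: 7:58 AM–5:13 PM = 9 h 15 min
Wed: 5:26 AM–4:05 PM = 10 h 39 min
Thu: 11:17 AM–8:33 PM = 9 h 16 min
Fri: 9:34 AM–6:23 PM = 8 h 49 min
Mon reg 4 h 19 min / OT 0 h 0 min; Tue reg 8 h 0 min / OT 1 h 15 min; Wed reg 8 h 0 min / OT 2 h 39 min; Thu reg 8 h 0 min / OT 1 h 16 min; Fri reg 8 h 0 min / OT 0 h 49 min.
Totals: regular 36 h 19 min, overtime 5 h 59 min.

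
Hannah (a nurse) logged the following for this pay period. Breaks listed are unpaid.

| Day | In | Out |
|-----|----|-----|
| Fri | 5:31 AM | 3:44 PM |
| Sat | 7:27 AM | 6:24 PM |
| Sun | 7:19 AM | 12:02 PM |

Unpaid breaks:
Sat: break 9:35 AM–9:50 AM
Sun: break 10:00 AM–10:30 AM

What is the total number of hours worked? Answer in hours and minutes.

Fri: 5:31 AM–3:44 PM = 10 h 13 min
Sat: 7:27 AM–6:24 PM = 10 h 57 min; less 15 min break → 10 h 42 min
Sun: 7:19 AM–12:02 PM = 4 h 43 min; less 30 min break → 4 h 13 min
Total: 10 h 13 min + 10 h 42 min + 4 h 13 min = 25 h 8 min.

25 h 8 min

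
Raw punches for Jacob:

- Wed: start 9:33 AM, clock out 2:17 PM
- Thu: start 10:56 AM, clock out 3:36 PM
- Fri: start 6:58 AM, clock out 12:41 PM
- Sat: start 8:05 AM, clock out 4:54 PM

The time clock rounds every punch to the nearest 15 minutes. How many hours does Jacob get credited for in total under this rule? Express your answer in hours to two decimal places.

Wed: in 9:33 AM→9:30 AM, out 2:17 PM→2:15 PM; 4 h 45 min
Thu: in 10:56 AM→11:00 AM, out 3:36 PM→3:30 PM; 4 h 30 min
Fri: in 6:58 AM→7:00 AM, out 12:41 PM→12:45 PM; 5 h 45 min
Sat: in 8:05 AM→8:00 AM, out 4:54 PM→5:00 PM; 9 h 0 min
Total credited: 24 h 0 min.

24.00 hours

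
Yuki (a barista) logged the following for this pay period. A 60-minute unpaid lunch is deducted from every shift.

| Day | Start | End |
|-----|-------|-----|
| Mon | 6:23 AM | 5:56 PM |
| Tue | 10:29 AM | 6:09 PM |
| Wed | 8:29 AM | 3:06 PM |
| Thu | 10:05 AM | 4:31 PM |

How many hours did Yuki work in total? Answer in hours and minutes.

28 h 16 min

Mon: 6:23 AM–5:56 PM = 11 h 33 min; less 60 min break → 10 h 33 min
Tue: 10:29 AM–6:09 PM = 7 h 40 min; less 60 min break → 6 h 40 min
Wed: 8:29 AM–3:06 PM = 6 h 37 min; less 60 min break → 5 h 37 min
Thu: 10:05 AM–4:31 PM = 6 h 26 min; less 60 min break → 5 h 26 min
Total: 10 h 33 min + 6 h 40 min + 5 h 37 min + 5 h 26 min = 28 h 16 min.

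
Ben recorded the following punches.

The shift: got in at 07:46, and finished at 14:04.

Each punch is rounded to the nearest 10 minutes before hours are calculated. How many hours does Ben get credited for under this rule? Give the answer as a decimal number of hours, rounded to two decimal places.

6.17 hours

The shift: in 07:46→07:50, out 14:04→14:00; 6 h 10 min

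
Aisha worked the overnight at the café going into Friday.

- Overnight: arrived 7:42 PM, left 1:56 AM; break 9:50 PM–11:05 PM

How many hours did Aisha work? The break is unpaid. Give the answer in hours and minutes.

Overnight: 7:42 PM → midnight = 4 h 18 min; midnight → 1:56 AM = 1 h 56 min; span 6 h 14 min; less 75 min break → 4 h 59 min

4 h 59 min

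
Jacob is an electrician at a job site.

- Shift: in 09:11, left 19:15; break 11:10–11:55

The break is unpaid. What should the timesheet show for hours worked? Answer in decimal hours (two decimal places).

Shift: 09:11–19:15 = 10 h 4 min; less 45 min break → 9 h 19 min

9.32 hours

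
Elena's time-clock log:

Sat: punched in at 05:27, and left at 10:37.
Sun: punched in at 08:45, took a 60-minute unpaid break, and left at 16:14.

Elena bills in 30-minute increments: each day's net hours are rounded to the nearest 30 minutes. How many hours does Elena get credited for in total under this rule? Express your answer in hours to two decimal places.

Sat: 05:27–10:37 = 5 h 10 min → rounds to 5 h 0 min
Sun: 08:45–16:14 = 7 h 29 min − 60 min = 6 h 29 min → rounds to 6 h 30 min
Total credited: 11 h 30 min.

11.50 hours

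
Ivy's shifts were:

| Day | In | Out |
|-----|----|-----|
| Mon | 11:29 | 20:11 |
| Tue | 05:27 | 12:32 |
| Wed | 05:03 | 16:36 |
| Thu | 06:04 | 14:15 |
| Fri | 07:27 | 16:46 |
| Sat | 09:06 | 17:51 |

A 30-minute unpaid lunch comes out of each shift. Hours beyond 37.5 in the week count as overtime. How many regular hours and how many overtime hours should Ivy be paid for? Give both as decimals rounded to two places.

Regular 37.50 hours, overtime 13.08 hours

Mon: 11:29–20:11 = 8 h 42 min; less 30 min break → 8 h 12 min
Tue: 05:27–12:32 = 7 h 5 min; less 30 min break → 6 h 35 min
Wed: 05:03–16:36 = 11 h 33 min; less 30 min break → 11 h 3 min
Thu: 06:04–14:15 = 8 h 11 min; less 30 min break → 7 h 41 min
Fri: 07:27–16:46 = 9 h 19 min; less 30 min break → 8 h 49 min
Sat: 09:06–17:51 = 8 h 45 min; less 30 min break → 8 h 15 min
Total worked: 50 h 35 min = 50.58 h.
Threshold 37.5 h → overtime 13 h 5 min, regular 37 h 30 min.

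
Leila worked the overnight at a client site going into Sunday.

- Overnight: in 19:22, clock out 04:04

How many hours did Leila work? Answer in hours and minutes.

8 h 42 min

Overnight: 19:22 → midnight = 4 h 38 min; midnight → 04:04 = 4 h 4 min; span 8 h 42 min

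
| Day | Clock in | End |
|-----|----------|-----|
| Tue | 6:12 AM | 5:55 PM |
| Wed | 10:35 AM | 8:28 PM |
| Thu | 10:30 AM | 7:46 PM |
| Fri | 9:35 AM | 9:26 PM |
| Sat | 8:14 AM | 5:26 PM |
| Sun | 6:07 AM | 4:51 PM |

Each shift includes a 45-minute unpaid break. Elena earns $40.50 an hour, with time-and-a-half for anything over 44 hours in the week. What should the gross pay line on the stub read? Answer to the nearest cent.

$2641.61

Tue: 6:12 AM–5:55 PM = 11 h 43 min; less 45 min break → 10 h 58 min
Wed: 10:35 AM–8:28 PM = 9 h 53 min; less 45 min break → 9 h 8 min
Thu: 10:30 AM–7:46 PM = 9 h 16 min; less 45 min break → 8 h 31 min
Fri: 9:35 AM–9:26 PM = 11 h 51 min; less 45 min break → 11 h 6 min
Sat: 8:14 AM–5:26 PM = 9 h 12 min; less 45 min break → 8 h 27 min
Sun: 6:07 AM–4:51 PM = 10 h 44 min; less 45 min break → 9 h 59 min
Total worked: 58 h 9 min = 3489 min.
Regular 44 h 0 min = 2640 min at $40.50/h; overtime 14 h 9 min = 849 min at $60.75/h.
Pay = (2640 × $40.50 + 849 × $60.75) ÷ 60 = $2641.61.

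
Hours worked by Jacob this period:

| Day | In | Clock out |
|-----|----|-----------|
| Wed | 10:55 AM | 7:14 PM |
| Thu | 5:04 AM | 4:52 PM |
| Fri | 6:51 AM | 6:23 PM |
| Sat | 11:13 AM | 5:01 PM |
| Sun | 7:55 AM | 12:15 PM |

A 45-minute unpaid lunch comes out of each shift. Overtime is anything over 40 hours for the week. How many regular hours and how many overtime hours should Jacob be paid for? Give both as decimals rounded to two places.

Wed: 10:55 AM–7:14 PM = 8 h 19 min; less 45 min break → 7 h 34 min
Thu: 5:04 AM–4:52 PM = 11 h 48 min; less 45 min break → 11 h 3 min
Fri: 6:51 AM–6:23 PM = 11 h 32 min; less 45 min break → 10 h 47 min
Sat: 11:13 AM–5:01 PM = 5 h 48 min; less 45 min break → 5 h 3 min
Sun: 7:55 AM–12:15 PM = 4 h 20 min; less 45 min break → 3 h 35 min
Total worked: 38 h 2 min = 38.03 h.
Threshold 40 h → overtime 0 h 0 min, regular 38 h 2 min.

Regular 38.03 hours, overtime 0.00 hours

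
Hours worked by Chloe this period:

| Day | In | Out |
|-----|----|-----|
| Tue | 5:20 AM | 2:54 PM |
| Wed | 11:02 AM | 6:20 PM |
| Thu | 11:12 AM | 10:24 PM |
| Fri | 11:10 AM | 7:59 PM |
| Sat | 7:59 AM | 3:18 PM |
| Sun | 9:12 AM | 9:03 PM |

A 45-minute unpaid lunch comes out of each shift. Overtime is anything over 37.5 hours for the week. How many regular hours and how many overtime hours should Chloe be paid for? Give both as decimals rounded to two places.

Regular 37.50 hours, overtime 14.05 hours

Tue: 5:20 AM–2:54 PM = 9 h 34 min; less 45 min break → 8 h 49 min
Wed: 11:02 AM–6:20 PM = 7 h 18 min; less 45 min break → 6 h 33 min
Thu: 11:12 AM–10:24 PM = 11 h 12 min; less 45 min break → 10 h 27 min
Fri: 11:10 AM–7:59 PM = 8 h 49 min; less 45 min break → 8 h 4 min
Sat: 7:59 AM–3:18 PM = 7 h 19 min; less 45 min break → 6 h 34 min
Sun: 9:12 AM–9:03 PM = 11 h 51 min; less 45 min break → 11 h 6 min
Total worked: 51 h 33 min = 51.55 h.
Threshold 37.5 h → overtime 14 h 3 min, regular 37 h 30 min.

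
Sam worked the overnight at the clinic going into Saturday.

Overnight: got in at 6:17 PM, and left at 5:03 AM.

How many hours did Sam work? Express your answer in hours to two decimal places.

10.77 hours

Overnight: 6:17 PM → midnight = 5 h 43 min; midnight → 5:03 AM = 5 h 3 min; span 10 h 46 min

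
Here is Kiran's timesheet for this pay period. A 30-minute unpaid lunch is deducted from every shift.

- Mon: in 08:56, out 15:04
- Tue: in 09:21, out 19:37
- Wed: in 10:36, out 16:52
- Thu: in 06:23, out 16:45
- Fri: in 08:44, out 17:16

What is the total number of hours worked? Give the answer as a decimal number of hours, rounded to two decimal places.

39.07 hours

Mon: 08:56–15:04 = 6 h 8 min; less 30 min break → 5 h 38 min
Tue: 09:21–19:37 = 10 h 16 min; less 30 min break → 9 h 46 min
Wed: 10:36–16:52 = 6 h 16 min; less 30 min break → 5 h 46 min
Thu: 06:23–16:45 = 10 h 22 min; less 30 min break → 9 h 52 min
Fri: 08:44–17:16 = 8 h 32 min; less 30 min break → 8 h 2 min
Total: 5 h 38 min + 9 h 46 min + 5 h 46 min + 9 h 52 min + 8 h 2 min = 39 h 4 min.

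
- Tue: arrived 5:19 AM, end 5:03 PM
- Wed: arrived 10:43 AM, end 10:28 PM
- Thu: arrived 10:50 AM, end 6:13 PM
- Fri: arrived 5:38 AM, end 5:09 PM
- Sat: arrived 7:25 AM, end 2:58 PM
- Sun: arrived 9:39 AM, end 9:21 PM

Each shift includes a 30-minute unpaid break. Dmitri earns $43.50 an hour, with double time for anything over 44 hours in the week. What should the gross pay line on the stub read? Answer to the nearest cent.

$3187.10

Tue: 5:19 AM–5:03 PM = 11 h 44 min; less 30 min break → 11 h 14 min
Wed: 10:43 AM–10:28 PM = 11 h 45 min; less 30 min break → 11 h 15 min
Thu: 10:50 AM–6:13 PM = 7 h 23 min; less 30 min break → 6 h 53 min
Fri: 5:38 AM–5:09 PM = 11 h 31 min; less 30 min break → 11 h 1 min
Sat: 7:25 AM–2:58 PM = 7 h 33 min; less 30 min break → 7 h 3 min
Sun: 9:39 AM–9:21 PM = 11 h 42 min; less 30 min break → 11 h 12 min
Total worked: 58 h 38 min = 3518 min.
Regular 44 h 0 min = 2640 min at $43.50/h; overtime 14 h 38 min = 878 min at $87.00/h.
Pay = (2640 × $43.50 + 878 × $87.00) ÷ 60 = $3187.10.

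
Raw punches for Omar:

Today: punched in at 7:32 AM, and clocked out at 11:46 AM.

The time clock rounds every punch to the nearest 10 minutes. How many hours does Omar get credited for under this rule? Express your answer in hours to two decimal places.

4.33 hours

Today: in 7:32 AM→7:30 AM, out 11:46 AM→11:50 AM; 4 h 20 min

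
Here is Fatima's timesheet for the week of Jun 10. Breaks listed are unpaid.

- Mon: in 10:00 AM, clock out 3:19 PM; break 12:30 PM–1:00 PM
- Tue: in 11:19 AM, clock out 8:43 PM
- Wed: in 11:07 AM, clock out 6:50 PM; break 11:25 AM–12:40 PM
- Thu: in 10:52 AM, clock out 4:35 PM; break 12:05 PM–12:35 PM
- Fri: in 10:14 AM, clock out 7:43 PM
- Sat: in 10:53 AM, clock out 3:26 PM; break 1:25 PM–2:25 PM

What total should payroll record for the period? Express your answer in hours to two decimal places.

38.93 hours

Mon: 10:00 AM–3:19 PM = 5 h 19 min; less 30 min break → 4 h 49 min
Tue: 11:19 AM–8:43 PM = 9 h 24 min
Wed: 11:07 AM–6:50 PM = 7 h 43 min; less 75 min break → 6 h 28 min
Thu: 10:52 AM–4:35 PM = 5 h 43 min; less 30 min break → 5 h 13 min
Fri: 10:14 AM–7:43 PM = 9 h 29 min
Sat: 10:53 AM–3:26 PM = 4 h 33 min; less 60 min break → 3 h 33 min
Total: 4 h 49 min + 9 h 24 min + 6 h 28 min + 5 h 13 min + 9 h 29 min + 3 h 33 min = 38 h 56 min.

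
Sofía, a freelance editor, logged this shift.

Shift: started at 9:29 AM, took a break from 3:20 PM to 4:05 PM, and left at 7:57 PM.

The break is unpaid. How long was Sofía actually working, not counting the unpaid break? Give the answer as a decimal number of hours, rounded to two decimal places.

Shift: 9:29 AM–7:57 PM = 10 h 28 min; less 45 min break → 9 h 43 min

9.72 hours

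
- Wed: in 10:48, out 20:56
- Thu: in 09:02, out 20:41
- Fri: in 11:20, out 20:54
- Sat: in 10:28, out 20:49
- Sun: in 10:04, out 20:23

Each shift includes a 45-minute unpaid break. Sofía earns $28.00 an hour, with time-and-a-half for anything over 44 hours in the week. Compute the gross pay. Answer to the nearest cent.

$1411.20

Wed: 10:48–20:56 = 10 h 8 min; less 45 min break → 9 h 23 min
Thu: 09:02–20:41 = 11 h 39 min; less 45 min break → 10 h 54 min
Fri: 11:20–20:54 = 9 h 34 min; less 45 min break → 8 h 49 min
Sat: 10:28–20:49 = 10 h 21 min; less 45 min break → 9 h 36 min
Sun: 10:04–20:23 = 10 h 19 min; less 45 min break → 9 h 34 min
Total worked: 48 h 16 min = 2896 min.
Regular 44 h 0 min = 2640 min at $28.00/h; overtime 4 h 16 min = 256 min at $42.00/h.
Pay = (2640 × $28.00 + 256 × $42.00) ÷ 60 = $1411.20.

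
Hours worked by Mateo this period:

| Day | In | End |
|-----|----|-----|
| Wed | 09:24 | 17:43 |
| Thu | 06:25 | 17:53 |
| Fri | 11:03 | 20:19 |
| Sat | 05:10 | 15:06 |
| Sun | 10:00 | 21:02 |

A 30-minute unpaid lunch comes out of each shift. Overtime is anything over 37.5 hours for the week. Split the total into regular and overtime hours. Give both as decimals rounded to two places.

Regular 37.50 hours, overtime 10.02 hours

Wed: 09:24–17:43 = 8 h 19 min; less 30 min break → 7 h 49 min
Thu: 06:25–17:53 = 11 h 28 min; less 30 min break → 10 h 58 min
Fri: 11:03–20:19 = 9 h 16 min; less 30 min break → 8 h 46 min
Sat: 05:10–15:06 = 9 h 56 min; less 30 min break → 9 h 26 min
Sun: 10:00–21:02 = 11 h 2 min; less 30 min break → 10 h 32 min
Total worked: 47 h 31 min = 47.52 h.
Threshold 37.5 h → overtime 10 h 1 min, regular 37 h 30 min.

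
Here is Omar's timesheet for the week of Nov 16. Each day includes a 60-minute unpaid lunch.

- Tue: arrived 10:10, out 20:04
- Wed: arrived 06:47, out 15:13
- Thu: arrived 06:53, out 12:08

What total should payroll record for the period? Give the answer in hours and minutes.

Tue: 10:10–20:04 = 9 h 54 min; less 60 min break → 8 h 54 min
Wed: 06:47–15:13 = 8 h 26 min; less 60 min break → 7 h 26 min
Thu: 06:53–12:08 = 5 h 15 min; less 60 min break → 4 h 15 min
Total: 8 h 54 min + 7 h 26 min + 4 h 15 min = 20 h 35 min.

20 h 35 min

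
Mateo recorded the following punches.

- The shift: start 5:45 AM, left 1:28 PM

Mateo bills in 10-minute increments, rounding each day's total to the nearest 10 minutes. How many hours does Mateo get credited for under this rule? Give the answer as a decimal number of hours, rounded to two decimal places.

The shift: 5:45 AM–1:28 PM = 7 h 43 min → rounds to 7 h 40 min

7.67 hours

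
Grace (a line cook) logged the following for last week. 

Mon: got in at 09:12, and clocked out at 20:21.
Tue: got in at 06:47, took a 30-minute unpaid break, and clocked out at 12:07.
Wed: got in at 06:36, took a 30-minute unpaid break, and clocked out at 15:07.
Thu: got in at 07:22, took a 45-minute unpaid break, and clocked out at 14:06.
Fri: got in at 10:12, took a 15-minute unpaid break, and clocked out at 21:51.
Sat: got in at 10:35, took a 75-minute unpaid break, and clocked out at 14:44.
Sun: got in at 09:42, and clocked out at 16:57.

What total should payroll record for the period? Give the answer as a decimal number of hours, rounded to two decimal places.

Mon: 09:12–20:21 = 11 h 9 min
Tue: 06:47–12:07 = 5 h 20 min; less 30 min break → 4 h 50 min
Wed: 06:36–15:07 = 8 h 31 min; less 30 min break → 8 h 1 min
Thu: 07:22–14:06 = 6 h 44 min; less 45 min break → 5 h 59 min
Fri: 10:12–21:51 = 11 h 39 min; less 15 min break → 11 h 24 min
Sat: 10:35–14:44 = 4 h 9 min; less 75 min break → 2 h 54 min
Sun: 09:42–16:57 = 7 h 15 min
Total: 11 h 9 min + 4 h 50 min + 8 h 1 min + 5 h 59 min + 11 h 24 min + 2 h 54 min + 7 h 15 min = 51 h 32 min.

51.53 hours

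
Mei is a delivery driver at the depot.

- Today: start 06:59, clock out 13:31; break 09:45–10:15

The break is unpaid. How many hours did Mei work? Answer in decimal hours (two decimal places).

Today: 06:59–13:31 = 6 h 32 min; less 30 min break → 6 h 2 min

6.03 hours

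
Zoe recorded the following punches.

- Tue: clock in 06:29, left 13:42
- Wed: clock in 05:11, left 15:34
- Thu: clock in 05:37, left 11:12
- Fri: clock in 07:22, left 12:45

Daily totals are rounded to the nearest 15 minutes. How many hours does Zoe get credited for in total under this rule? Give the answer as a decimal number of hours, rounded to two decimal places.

Tue: 06:29–13:42 = 7 h 13 min → rounds to 7 h 15 min
Wed: 05:11–15:34 = 10 h 23 min → rounds to 10 h 30 min
Thu: 05:37–11:12 = 5 h 35 min → rounds to 5 h 30 min
Fri: 07:22–12:45 = 5 h 23 min → rounds to 5 h 30 min
Total credited: 28 h 45 min.

28.75 hours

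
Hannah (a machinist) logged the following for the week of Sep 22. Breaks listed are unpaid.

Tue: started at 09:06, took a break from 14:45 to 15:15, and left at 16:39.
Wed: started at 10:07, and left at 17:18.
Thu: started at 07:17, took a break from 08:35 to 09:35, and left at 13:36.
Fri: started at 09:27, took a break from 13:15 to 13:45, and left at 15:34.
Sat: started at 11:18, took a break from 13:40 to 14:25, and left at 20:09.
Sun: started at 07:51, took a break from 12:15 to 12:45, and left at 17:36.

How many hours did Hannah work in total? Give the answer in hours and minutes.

42 h 31 min

Tue: 09:06–16:39 = 7 h 33 min; less 30 min break → 7 h 3 min
Wed: 10:07–17:18 = 7 h 11 min
Thu: 07:17–13:36 = 6 h 19 min; less 60 min break → 5 h 19 min
Fri: 09:27–15:34 = 6 h 7 min; less 30 min break → 5 h 37 min
Sat: 11:18–20:09 = 8 h 51 min; less 45 min break → 8 h 6 min
Sun: 07:51–17:36 = 9 h 45 min; less 30 min break → 9 h 15 min
Total: 7 h 3 min + 7 h 11 min + 5 h 19 min + 5 h 37 min + 8 h 6 min + 9 h 15 min = 42 h 31 min.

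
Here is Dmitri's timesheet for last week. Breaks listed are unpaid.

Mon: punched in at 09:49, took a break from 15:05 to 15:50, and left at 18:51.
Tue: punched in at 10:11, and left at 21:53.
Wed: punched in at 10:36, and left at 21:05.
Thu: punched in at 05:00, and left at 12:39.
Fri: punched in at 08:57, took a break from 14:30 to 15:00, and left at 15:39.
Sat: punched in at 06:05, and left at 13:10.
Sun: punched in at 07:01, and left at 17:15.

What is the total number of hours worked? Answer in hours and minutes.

Mon: 09:49–18:51 = 9 h 2 min; less 45 min break → 8 h 17 min
Tue: 10:11–21:53 = 11 h 42 min
Wed: 10:36–21:05 = 10 h 29 min
Thu: 05:00–12:39 = 7 h 39 min
Fri: 08:57–15:39 = 6 h 42 min; less 30 min break → 6 h 12 min
Sat: 06:05–13:10 = 7 h 5 min
Sun: 07:01–17:15 = 10 h 14 min
Total: 8 h 17 min + 11 h 42 min + 10 h 29 min + 7 h 39 min + 6 h 12 min + 7 h 5 min + 10 h 14 min = 61 h 38 min.

61 h 38 min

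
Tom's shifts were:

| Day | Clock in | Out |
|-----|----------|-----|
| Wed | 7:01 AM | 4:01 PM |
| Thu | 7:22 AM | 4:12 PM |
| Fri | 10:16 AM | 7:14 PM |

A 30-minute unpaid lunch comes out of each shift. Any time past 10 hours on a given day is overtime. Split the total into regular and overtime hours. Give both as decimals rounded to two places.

Regular 25.30 hours, overtime 0.00 hours

Wed: 7:01 AM–4:01 PM = 9 h 0 min; less 30 min break → 8 h 30 min
Thu: 7:22 AM–4:12 PM = 8 h 50 min; less 30 min break → 8 h 20 min
Fri: 10:16 AM–7:14 PM = 8 h 58 min; less 30 min break → 8 h 28 min
Wed reg 8 h 30 min / OT 0 h 0 min; Thu reg 8 h 20 min / OT 0 h 0 min; Fri reg 8 h 28 min / OT 0 h 0 min.
Totals: regular 25 h 18 min, overtime 0 h 0 min.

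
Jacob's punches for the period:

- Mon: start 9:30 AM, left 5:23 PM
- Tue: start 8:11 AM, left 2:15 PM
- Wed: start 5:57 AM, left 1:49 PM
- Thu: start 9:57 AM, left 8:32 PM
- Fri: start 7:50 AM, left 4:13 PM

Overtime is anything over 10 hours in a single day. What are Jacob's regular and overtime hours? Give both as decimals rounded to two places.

Regular 40.20 hours, overtime 0.58 hours

Mon: 9:30 AM–5:23 PM = 7 h 53 min
Tue: 8:11 AM–2:15 PM = 6 h 4 min
Wed: 5:57 AM–1:49 PM = 7 h 52 min
Thu: 9:57 AM–8:32 PM = 10 h 35 min
Fri: 7:50 AM–4:13 PM = 8 h 23 min
Mon reg 7 h 53 min / OT 0 h 0 min; Tue reg 6 h 4 min / OT 0 h 0 min; Wed reg 7 h 52 min / OT 0 h 0 min; Thu reg 10 h 0 min / OT 0 h 35 min; Fri reg 8 h 23 min / OT 0 h 0 min.
Totals: regular 40 h 12 min, overtime 0 h 35 min.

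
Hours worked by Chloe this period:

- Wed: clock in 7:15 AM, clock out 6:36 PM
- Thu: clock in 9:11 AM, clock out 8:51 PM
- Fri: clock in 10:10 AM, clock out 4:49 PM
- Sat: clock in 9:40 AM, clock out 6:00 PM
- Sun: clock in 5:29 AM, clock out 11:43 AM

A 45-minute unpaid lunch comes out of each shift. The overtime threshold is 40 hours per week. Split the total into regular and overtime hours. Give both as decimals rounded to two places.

Wed: 7:15 AM–6:36 PM = 11 h 21 min; less 45 min break → 10 h 36 min
Thu: 9:11 AM–8:51 PM = 11 h 40 min; less 45 min break → 10 h 55 min
Fri: 10:10 AM–4:49 PM = 6 h 39 min; less 45 min break → 5 h 54 min
Sat: 9:40 AM–6:00 PM = 8 h 20 min; less 45 min break → 7 h 35 min
Sun: 5:29 AM–11:43 AM = 6 h 14 min; less 45 min break → 5 h 29 min
Total worked: 40 h 29 min = 40.48 h.
Threshold 40 h → overtime 0 h 29 min, regular 40 h 0 min.

Regular 40.00 hours, overtime 0.48 hours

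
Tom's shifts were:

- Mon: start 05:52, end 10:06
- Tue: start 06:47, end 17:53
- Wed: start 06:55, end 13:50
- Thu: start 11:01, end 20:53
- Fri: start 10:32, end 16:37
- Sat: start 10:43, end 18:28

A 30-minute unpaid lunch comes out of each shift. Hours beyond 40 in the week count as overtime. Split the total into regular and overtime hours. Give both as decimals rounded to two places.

Mon: 05:52–10:06 = 4 h 14 min; less 30 min break → 3 h 44 min
Tue: 06:47–17:53 = 11 h 6 min; less 30 min break → 10 h 36 min
Wed: 06:55–13:50 = 6 h 55 min; less 30 min break → 6 h 25 min
Thu: 11:01–20:53 = 9 h 52 min; less 30 min break → 9 h 22 min
Fri: 10:32–16:37 = 6 h 5 min; less 30 min break → 5 h 35 min
Sat: 10:43–18:28 = 7 h 45 min; less 30 min break → 7 h 15 min
Total worked: 42 h 57 min = 42.95 h.
Threshold 40 h → overtime 2 h 57 min, regular 40 h 0 min.

Regular 40.00 hours, overtime 2.95 hours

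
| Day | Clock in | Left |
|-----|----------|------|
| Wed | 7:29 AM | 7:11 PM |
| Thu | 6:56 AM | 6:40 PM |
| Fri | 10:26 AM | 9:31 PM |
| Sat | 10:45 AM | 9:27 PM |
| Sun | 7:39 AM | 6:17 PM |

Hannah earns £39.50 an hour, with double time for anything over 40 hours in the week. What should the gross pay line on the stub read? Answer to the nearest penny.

£2832.15

Wed: 7:29 AM–7:11 PM = 11 h 42 min
Thu: 6:56 AM–6:40 PM = 11 h 44 min
Fri: 10:26 AM–9:31 PM = 11 h 5 min
Sat: 10:45 AM–9:27 PM = 10 h 42 min
Sun: 7:39 AM–6:17 PM = 10 h 38 min
Total worked: 55 h 51 min = 3351 min.
Regular 40 h 0 min = 2400 min at £39.50/h; overtime 15 h 51 min = 951 min at £79.00/h.
Pay = (2400 × £39.50 + 951 × £79.00) ÷ 60 = £2832.15.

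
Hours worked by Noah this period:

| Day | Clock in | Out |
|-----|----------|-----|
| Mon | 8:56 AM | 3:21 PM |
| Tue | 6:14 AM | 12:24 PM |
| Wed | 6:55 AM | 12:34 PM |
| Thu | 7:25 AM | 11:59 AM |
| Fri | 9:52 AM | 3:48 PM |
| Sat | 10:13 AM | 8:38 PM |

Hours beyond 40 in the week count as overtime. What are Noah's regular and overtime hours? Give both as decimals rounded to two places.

Mon: 8:56 AM–3:21 PM = 6 h 25 min
Tue: 6:14 AM–12:24 PM = 6 h 10 min
Wed: 6:55 AM–12:34 PM = 5 h 39 min
Thu: 7:25 AM–11:59 AM = 4 h 34 min
Fri: 9:52 AM–3:48 PM = 5 h 56 min
Sat: 10:13 AM–8:38 PM = 10 h 25 min
Total worked: 39 h 9 min = 39.15 h.
Threshold 40 h → overtime 0 h 0 min, regular 39 h 9 min.

Regular 39.15 hours, overtime 0.00 hours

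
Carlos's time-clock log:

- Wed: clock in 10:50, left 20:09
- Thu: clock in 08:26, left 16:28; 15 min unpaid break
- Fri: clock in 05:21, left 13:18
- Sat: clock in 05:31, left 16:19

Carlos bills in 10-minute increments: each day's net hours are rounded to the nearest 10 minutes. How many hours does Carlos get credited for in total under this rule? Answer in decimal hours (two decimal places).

36.00 hours

Wed: 10:50–20:09 = 9 h 19 min → rounds to 9 h 20 min
Thu: 08:26–16:28 = 8 h 2 min − 15 min = 7 h 47 min → rounds to 7 h 50 min
Fri: 05:21–13:18 = 7 h 57 min → rounds to 8 h 0 min
Sat: 05:31–16:19 = 10 h 48 min → rounds to 10 h 50 min
Total credited: 36 h 0 min.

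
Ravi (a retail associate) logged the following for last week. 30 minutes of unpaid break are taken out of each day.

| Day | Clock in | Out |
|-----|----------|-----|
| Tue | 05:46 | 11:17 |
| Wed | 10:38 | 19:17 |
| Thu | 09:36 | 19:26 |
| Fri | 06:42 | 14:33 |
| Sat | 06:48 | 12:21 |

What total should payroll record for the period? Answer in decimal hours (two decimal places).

34.90 hours

Tue: 05:46–11:17 = 5 h 31 min; less 30 min break → 5 h 1 min
Wed: 10:38–19:17 = 8 h 39 min; less 30 min break → 8 h 9 min
Thu: 09:36–19:26 = 9 h 50 min; less 30 min break → 9 h 20 min
Fri: 06:42–14:33 = 7 h 51 min; less 30 min break → 7 h 21 min
Sat: 06:48–12:21 = 5 h 33 min; less 30 min break → 5 h 3 min
Total: 5 h 1 min + 8 h 9 min + 9 h 20 min + 7 h 21 min + 5 h 3 min = 34 h 54 min.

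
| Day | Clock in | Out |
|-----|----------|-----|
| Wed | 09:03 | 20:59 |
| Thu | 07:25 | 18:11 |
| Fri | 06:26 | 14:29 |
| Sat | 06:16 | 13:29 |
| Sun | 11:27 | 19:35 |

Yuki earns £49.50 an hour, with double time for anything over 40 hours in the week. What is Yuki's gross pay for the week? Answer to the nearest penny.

Wed: 09:03–20:59 = 11 h 56 min
Thu: 07:25–18:11 = 10 h 46 min
Fri: 06:26–14:29 = 8 h 3 min
Sat: 06:16–13:29 = 7 h 13 min
Sun: 11:27–19:35 = 8 h 8 min
Total worked: 46 h 6 min = 2766 min.
Regular 40 h 0 min = 2400 min at £49.50/h; overtime 6 h 6 min = 366 min at £99.00/h.
Pay = (2400 × £49.50 + 366 × £99.00) ÷ 60 = £2583.90.

£2583.90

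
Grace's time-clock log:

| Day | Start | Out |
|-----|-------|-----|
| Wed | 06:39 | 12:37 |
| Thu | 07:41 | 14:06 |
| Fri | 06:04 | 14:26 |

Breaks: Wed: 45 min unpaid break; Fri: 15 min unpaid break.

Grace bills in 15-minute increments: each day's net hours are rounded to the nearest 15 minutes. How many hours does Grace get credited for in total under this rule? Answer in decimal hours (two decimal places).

19.75 hours

Wed: 06:39–12:37 = 5 h 58 min − 45 min = 5 h 13 min → rounds to 5 h 15 min
Thu: 07:41–14:06 = 6 h 25 min → rounds to 6 h 30 min
Fri: 06:04–14:26 = 8 h 22 min − 15 min = 8 h 7 min → rounds to 8 h 0 min
Total credited: 19 h 45 min.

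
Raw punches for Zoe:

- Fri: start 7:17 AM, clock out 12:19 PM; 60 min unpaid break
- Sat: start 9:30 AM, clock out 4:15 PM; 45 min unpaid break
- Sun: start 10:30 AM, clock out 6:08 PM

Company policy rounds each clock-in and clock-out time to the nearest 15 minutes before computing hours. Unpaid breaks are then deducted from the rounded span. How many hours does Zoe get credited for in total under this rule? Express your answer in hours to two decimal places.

17.75 hours

Fri: in 7:17 AM→7:15 AM, out 12:19 PM→12:15 PM; 5 h 0 min − 60 min = 4 h 0 min
Sat: in 9:30 AM→9:30 AM, out 4:15 PM→4:15 PM; 6 h 45 min − 45 min = 6 h 0 min
Sun: in 10:30 AM→10:30 AM, out 6:08 PM→6:15 PM; 7 h 45 min
Total credited: 17 h 45 min.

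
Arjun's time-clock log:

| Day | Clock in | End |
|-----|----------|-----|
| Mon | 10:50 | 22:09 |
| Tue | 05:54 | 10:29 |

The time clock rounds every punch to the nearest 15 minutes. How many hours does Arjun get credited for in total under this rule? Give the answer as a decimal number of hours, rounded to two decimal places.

16.00 hours

Mon: in 10:50→10:45, out 22:09→22:15; 11 h 30 min
Tue: in 05:54→06:00, out 10:29→10:30; 4 h 30 min
Total credited: 16 h 0 min.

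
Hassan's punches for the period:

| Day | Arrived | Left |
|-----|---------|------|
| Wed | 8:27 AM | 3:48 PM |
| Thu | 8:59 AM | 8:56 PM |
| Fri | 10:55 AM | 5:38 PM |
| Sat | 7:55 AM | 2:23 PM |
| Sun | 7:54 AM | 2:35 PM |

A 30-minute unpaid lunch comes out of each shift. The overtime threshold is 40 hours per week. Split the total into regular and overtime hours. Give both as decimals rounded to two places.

Regular 36.67 hours, overtime 0.00 hours

Wed: 8:27 AM–3:48 PM = 7 h 21 min; less 30 min break → 6 h 51 min
Thu: 8:59 AM–8:56 PM = 11 h 57 min; less 30 min break → 11 h 27 min
Fri: 10:55 AM–5:38 PM = 6 h 43 min; less 30 min break → 6 h 13 min
Sat: 7:55 AM–2:23 PM = 6 h 28 min; less 30 min break → 5 h 58 min
Sun: 7:54 AM–2:35 PM = 6 h 41 min; less 30 min break → 6 h 11 min
Total worked: 36 h 40 min = 36.67 h.
Threshold 40 h → overtime 0 h 0 min, regular 36 h 40 min.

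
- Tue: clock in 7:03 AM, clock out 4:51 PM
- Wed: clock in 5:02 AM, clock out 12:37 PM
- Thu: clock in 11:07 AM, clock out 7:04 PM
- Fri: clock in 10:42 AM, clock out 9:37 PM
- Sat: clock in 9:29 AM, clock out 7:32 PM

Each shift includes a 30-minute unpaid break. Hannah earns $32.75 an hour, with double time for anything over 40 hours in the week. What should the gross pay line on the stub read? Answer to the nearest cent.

$1558.90

Tue: 7:03 AM–4:51 PM = 9 h 48 min; less 30 min break → 9 h 18 min
Wed: 5:02 AM–12:37 PM = 7 h 35 min; less 30 min break → 7 h 5 min
Thu: 11:07 AM–7:04 PM = 7 h 57 min; less 30 min break → 7 h 27 min
Fri: 10:42 AM–9:37 PM = 10 h 55 min; less 30 min break → 10 h 25 min
Sat: 9:29 AM–7:32 PM = 10 h 3 min; less 30 min break → 9 h 33 min
Total worked: 43 h 48 min = 2628 min.
Regular 40 h 0 min = 2400 min at $32.75/h; overtime 3 h 48 min = 228 min at $65.50/h.
Pay = (2400 × $32.75 + 228 × $65.50) ÷ 60 = $1558.90.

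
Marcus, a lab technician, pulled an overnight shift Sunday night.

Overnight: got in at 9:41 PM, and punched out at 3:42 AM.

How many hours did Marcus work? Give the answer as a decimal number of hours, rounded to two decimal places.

Overnight: 9:41 PM → midnight = 2 h 19 min; midnight → 3:42 AM = 3 h 42 min; span 6 h 1 min

6.02 hours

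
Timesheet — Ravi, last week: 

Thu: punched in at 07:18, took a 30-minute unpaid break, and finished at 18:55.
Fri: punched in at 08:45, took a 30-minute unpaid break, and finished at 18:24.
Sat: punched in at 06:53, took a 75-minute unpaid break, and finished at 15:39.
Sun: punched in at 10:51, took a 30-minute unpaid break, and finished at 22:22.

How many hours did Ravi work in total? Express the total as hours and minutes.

Thu: 07:18–18:55 = 11 h 37 min; less 30 min break → 11 h 7 min
Fri: 08:45–18:24 = 9 h 39 min; less 30 min break → 9 h 9 min
Sat: 06:53–15:39 = 8 h 46 min; less 75 min break → 7 h 31 min
Sun: 10:51–22:22 = 11 h 31 min; less 30 min break → 11 h 1 min
Total: 11 h 7 min + 9 h 9 min + 7 h 31 min + 11 h 1 min = 38 h 48 min.

38 h 48 min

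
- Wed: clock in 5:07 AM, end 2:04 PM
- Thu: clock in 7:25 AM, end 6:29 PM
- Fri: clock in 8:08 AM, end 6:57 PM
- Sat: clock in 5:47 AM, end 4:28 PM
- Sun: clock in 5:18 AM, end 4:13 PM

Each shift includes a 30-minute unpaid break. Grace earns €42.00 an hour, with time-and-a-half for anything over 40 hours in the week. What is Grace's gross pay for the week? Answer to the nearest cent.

€2305.80

Wed: 5:07 AM–2:04 PM = 8 h 57 min; less 30 min break → 8 h 27 min
Thu: 7:25 AM–6:29 PM = 11 h 4 min; less 30 min break → 10 h 34 min
Fri: 8:08 AM–6:57 PM = 10 h 49 min; less 30 min break → 10 h 19 min
Sat: 5:47 AM–4:28 PM = 10 h 41 min; less 30 min break → 10 h 11 min
Sun: 5:18 AM–4:13 PM = 10 h 55 min; less 30 min break → 10 h 25 min
Total worked: 49 h 56 min = 2996 min.
Regular 40 h 0 min = 2400 min at €42.00/h; overtime 9 h 56 min = 596 min at €63.00/h.
Pay = (2400 × €42.00 + 596 × €63.00) ÷ 60 = €2305.80.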